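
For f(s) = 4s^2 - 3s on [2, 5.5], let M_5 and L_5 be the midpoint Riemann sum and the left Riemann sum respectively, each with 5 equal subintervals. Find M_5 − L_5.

M_5 = 171.22.
L_5 = 139.86.
M_5 − L_5 = 31.36.

31.36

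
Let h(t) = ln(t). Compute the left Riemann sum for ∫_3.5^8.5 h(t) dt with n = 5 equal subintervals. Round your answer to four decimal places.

8.3483

Δt = (8.5 − 3.5)/5 = 1.
Left endpoints: 3.5, 4.5, 5.5, 6.5, 7.5.
h(3.5) ≈ 1.2528, h(4.5) ≈ 1.5041, h(5.5) ≈ 1.7047, h(6.5) ≈ 1.8718, h(7.5) ≈ 2.0149.
Sum = Δt · [h(3.5) + h(4.5) + h(5.5) + h(6.5) + h(7.5)].
Sum ≈ 8.3483.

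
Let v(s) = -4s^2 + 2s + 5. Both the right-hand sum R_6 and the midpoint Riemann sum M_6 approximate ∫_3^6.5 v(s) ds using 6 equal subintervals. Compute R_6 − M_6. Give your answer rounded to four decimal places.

R_6 ≈ -316.960648.
M_6 ≈ -279.019676.
R_6 − M_6 ≈ -37.9410.

-37.9410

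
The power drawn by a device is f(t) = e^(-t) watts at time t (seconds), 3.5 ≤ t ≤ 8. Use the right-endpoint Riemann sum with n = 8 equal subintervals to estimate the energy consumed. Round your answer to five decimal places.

Δt = (8 − 3.5)/8 = 0.5625.
Right endpoints: 4.0625, 4.625, 5.1875, 5.75, 6.3125, 6.875, 7.4375, 8.
f(4.0625) ≈ 0.01721, f(4.625) ≈ 0.00980, f(5.1875) ≈ 0.00559, f(5.75) ≈ 0.00318, f(6.3125) ≈ 0.00181, f(6.875) ≈ 0.00103, f(7.4375) ≈ 0.00059, f(8) ≈ 0.00034.
Sum = Δt · [f(4.0625) + f(4.625) + f(5.1875) + ...].
Sum ≈ 0.02225.

0.02225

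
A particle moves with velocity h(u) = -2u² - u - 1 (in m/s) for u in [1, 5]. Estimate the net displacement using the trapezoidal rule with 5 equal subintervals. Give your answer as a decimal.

Δu = (5 − 1)/5 = 0.8.
h(1) = -4, h(1.8) = -9.28, h(2.6) = -17.12, h(3.4) = -27.52, h(4.2) = -40.48, h(5) = -56.
T_5 = (Δu/2)·[h(u_0) + 2h(u_1) + ... + 2h(u_{4}) + h(u_5)].
Sum = -99.52.

-99.52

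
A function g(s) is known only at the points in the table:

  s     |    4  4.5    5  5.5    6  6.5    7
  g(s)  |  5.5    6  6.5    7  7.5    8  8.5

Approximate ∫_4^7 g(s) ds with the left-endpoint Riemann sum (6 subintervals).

20.25

Δs = 0.5.
Sum = 0.5·[5.5 + 6 + 6.5 + 7 + 7.5 + 8] = 20.25.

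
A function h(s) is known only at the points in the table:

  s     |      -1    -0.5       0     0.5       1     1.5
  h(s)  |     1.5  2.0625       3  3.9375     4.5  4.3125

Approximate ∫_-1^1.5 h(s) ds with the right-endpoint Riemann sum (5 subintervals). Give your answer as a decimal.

Δs = 0.5.
Sum = 0.5·[2.0625 + 3 + 3.9375 + 4.5 + 4.3125] = 8.90625.

8.90625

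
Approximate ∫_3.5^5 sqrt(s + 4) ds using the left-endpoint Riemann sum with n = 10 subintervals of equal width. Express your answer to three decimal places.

Δs = (5 − 3.5)/10 = 0.15.
Left endpoints: 3.5, 3.65, 3.8, 3.95, 4.1, 4.25, 4.4, 4.55, 4.7, 4.85.
f(3.5) ≈ 2.739, f(3.65) ≈ 2.766, f(3.8) ≈ 2.793, f(3.95) ≈ 2.820, f(4.1) ≈ 2.846, f(4.25) ≈ 2.872, f(4.4) ≈ 2.898, f(4.55) ≈ 2.924, f(4.7) ≈ 2.950, f(4.85) ≈ 2.975.
Sum = Δs · [f(3.5) + f(3.65) + f(3.8) + ...].
Sum ≈ 4.287.

4.287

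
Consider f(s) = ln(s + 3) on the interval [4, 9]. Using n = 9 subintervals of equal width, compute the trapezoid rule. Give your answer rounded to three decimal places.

11.196

Δs = (9 − 4)/9 = 5/9.
f(4) ≈ 1.946, f(41/9) ≈ 2.022, f(46/9) ≈ 2.093, f(17/3) ≈ 2.159, f(56/9) ≈ 2.222, f(61/9) ≈ 2.280, f(22/3) ≈ 2.335, f(71/9) ≈ 2.388, f(76/9) ≈ 2.438, f(9) ≈ 2.485.
T_9 = (Δs/2)·[f(s_0) + 2f(s_1) + ... + 2f(s_{8}) + f(s_9)].
Sum ≈ 11.196.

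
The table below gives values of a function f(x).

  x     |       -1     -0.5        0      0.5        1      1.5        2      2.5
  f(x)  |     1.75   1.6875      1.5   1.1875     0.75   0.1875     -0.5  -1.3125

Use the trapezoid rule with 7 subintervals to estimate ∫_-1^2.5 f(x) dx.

Δx = 0.5.
T_7 = (0.5/2)·[1.75 + 2·1.6875 + 2·1.5 + 2·1.1875 + 2·0.75 + 2·0.1875 + 2·(-0.5) + (-1.3125)] = 2.515625.

2.515625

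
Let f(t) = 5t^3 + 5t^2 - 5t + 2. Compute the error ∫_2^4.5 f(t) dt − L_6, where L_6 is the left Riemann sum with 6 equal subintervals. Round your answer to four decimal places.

Exact integral: ∫_2^4.5 f(t) dt ≈ 595.494792.
L_6 ≈ 498.471499.
Error ≈ 595.494792 − 498.471499 ≈ 97.0233.

97.0233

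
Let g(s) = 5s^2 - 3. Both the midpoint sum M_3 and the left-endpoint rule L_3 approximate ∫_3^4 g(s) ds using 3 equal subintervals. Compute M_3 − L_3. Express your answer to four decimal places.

M_3 ≈ 58.620370.
L_3 ≈ 52.925926.
M_3 − L_3 ≈ 5.6944.

5.6944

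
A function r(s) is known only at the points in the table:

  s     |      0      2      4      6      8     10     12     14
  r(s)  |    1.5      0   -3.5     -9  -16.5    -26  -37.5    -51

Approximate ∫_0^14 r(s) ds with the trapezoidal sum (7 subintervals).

Δs = 2.
T_7 = (2/2)·[1.5 + 2·0 + 2·(-3.5) + 2·(-9) + 2·(-16.5) + 2·(-26) + 2·(-37.5) + (-51)] = -234.5.

-234.5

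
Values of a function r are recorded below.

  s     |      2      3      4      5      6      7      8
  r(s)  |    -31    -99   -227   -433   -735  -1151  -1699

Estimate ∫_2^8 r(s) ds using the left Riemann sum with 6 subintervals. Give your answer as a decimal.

-2676

Δs = 1.
Sum = 1·[(-31) + (-99) + (-227) + (-433) + (-735) + (-1151)] = -2676.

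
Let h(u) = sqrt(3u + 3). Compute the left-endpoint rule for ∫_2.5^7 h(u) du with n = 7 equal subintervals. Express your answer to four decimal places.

Δu = (7 − 2.5)/7 = 9/14.
Left endpoints: 2.5, 22/7, 53/14, 31/7, 71/14, 40/7, 89/14.
h(2.5) ≈ 3.2404, h(22/7) ≈ 3.5254, h(53/14) ≈ 3.7891, h(31/7) ≈ 4.0356, h(71/14) ≈ 4.2678, h(40/7) ≈ 4.4881, h(89/14) ≈ 4.6980.
Sum = Δu · [h(2.5) + h(22/7) + h(53/14) + ...].
Sum ≈ 18.0285.

18.0285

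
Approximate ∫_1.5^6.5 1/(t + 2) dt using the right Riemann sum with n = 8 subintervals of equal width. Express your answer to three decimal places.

Δt = (6.5 − 1.5)/8 = 0.625.
Right endpoints: 2.125, 2.75, 3.375, 4, 4.625, 5.25, 5.875, 6.5.
f(2.125) = 8/33, f(2.75) = 4/19, f(3.375) = 8/43, f(4) = 1/6, f(4.625) = 8/53, f(5.25) = 4/29, f(5.875) = 8/63, f(6.5) = 2/17.
Sum = Δt · [f(2.125) + f(2.75) + f(3.375) + ...].
Sum ≈ 0.837.

0.837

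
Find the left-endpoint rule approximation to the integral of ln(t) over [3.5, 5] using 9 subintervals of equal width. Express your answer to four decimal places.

Δt = (5 − 3.5)/9 = 1/6.
Left endpoints: 3.5, 11/3, 23/6, 4, 25/6, 13/3, 4.5, 14/3, 29/6.
f(3.5) ≈ 1.2528, f(11/3) ≈ 1.2993, f(23/6) ≈ 1.3437, f(4) ≈ 1.3863, f(25/6) ≈ 1.4271, f(13/3) ≈ 1.4663, f(4.5) ≈ 1.5041, f(14/3) ≈ 1.5404, f(29/6) ≈ 1.5755.
Sum = Δt · [f(3.5) + f(11/3) + f(23/6) + ...].
Sum ≈ 2.1326.

2.1326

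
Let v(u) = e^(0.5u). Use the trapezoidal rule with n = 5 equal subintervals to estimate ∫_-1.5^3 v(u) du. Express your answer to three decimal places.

8.154

Δu = (3 − (-1.5))/5 = 0.9.
v(-1.5) ≈ 0.472, v(-0.6) ≈ 0.741, v(0.3) ≈ 1.162, v(1.2) ≈ 1.822, v(2.1) ≈ 2.858, v(3) ≈ 4.482.
T_5 = (Δu/2)·[v(u_0) + 2v(u_1) + ... + 2v(u_{4}) + v(u_5)].
Sum ≈ 8.154.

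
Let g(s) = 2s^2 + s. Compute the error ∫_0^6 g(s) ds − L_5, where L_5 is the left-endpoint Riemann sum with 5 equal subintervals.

43.92

Exact integral: ∫_0^6 g(s) ds = 162.
L_5 = 118.08.
Error = 162 − 118.08 = 43.92.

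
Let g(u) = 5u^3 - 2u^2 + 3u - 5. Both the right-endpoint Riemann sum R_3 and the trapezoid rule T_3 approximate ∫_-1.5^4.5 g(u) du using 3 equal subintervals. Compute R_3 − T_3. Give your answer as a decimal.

454.5

R_3 = 976.75.
T_3 = 522.25.
R_3 − T_3 = 454.5.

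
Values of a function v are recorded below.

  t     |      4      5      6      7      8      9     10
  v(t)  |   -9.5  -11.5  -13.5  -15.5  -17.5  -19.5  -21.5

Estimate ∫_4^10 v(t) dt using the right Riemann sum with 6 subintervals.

-99

Δt = 1.
Sum = 1·[(-11.5) + (-13.5) + (-15.5) + (-17.5) + (-19.5) + (-21.5)] = -99.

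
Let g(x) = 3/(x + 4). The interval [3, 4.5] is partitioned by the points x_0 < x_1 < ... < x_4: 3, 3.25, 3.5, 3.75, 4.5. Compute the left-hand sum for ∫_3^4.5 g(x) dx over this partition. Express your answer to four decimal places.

0.6009

Subinterval widths: 0.25, 0.25, 0.25, 0.75.
Left endpoints: 3, 3.25, 3.5, 3.75.
g(3) = 3/7, g(3.25) = 12/29, g(3.5) = 0.4, g(3.75) = 12/31.
Sum = Σ Δx_i · g(x_i).
Sum ≈ 0.6009.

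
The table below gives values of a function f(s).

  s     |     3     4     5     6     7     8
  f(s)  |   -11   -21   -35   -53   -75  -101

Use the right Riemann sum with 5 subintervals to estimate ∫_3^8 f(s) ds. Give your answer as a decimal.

-285

Δs = 1.
Sum = 1·[(-21) + (-35) + (-53) + (-75) + (-101)] = -285.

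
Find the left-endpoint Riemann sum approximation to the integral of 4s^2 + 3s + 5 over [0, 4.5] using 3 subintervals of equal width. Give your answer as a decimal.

Δs = (4.5 − 0)/3 = 1.5.
Left endpoints: 0, 1.5, 3.
f(0) = 5, f(1.5) = 18.5, f(3) = 50.
Sum = Δs · [f(0) + f(1.5) + f(3)].
Sum = 110.25.

110.25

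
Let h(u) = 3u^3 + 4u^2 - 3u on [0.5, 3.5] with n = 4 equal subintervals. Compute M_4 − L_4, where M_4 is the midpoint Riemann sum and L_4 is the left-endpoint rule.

53.4375

M_4 = 148.40625.
L_4 = 94.96875.
M_4 − L_4 = 53.4375.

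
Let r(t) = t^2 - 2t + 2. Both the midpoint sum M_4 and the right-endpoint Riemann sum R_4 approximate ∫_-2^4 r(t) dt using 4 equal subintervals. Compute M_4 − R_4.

M_4 = 22.875.
R_4 = 26.25.
M_4 − R_4 = -3.375.

-3.375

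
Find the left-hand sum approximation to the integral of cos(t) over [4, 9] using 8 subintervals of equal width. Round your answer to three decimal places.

1.211

Δt = (9 − 4)/8 = 0.625.
Left endpoints: 4, 4.625, 5.25, 5.875, 6.5, 7.125, 7.75, 8.375.
f(4) ≈ -0.654, f(4.625) ≈ -0.087, f(5.25) ≈ 0.512, f(5.875) ≈ 0.918, f(6.5) ≈ 0.977, f(7.125) ≈ 0.666, f(7.75) ≈ 0.104, f(8.375) ≈ -0.498.
Sum = Δt · [f(4) + f(4.625) + f(5.25) + ...].
Sum ≈ 1.211.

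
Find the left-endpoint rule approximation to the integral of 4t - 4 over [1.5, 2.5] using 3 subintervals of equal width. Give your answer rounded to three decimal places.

Δt = (2.5 − 1.5)/3 = 1/3.
Left endpoints: 1.5, 11/6, 13/6.
f(1.5) = 2, f(11/6) = 10/3, f(13/6) = 14/3.
Sum = Δt · [f(1.5) + f(11/6) + f(13/6)].
Sum ≈ 3.333.

3.333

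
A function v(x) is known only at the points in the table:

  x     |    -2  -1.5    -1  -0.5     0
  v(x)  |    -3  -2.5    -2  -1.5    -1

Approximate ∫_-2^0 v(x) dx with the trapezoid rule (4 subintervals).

-4

Δx = 0.5.
T_4 = (0.5/2)·[(-3) + 2·(-2.5) + 2·(-2) + 2·(-1.5) + (-1)] = -4.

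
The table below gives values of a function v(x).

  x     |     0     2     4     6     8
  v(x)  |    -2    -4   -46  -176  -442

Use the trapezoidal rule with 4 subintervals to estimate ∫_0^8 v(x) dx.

-896

Δx = 2.
T_4 = (2/2)·[(-2) + 2·(-4) + 2·(-46) + 2·(-176) + (-442)] = -896.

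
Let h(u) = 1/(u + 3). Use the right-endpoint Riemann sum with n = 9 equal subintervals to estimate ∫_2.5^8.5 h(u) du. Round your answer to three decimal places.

Δu = (8.5 − 2.5)/9 = 2/3.
Right endpoints: 19/6, 23/6, 4.5, 31/6, 35/6, 6.5, 43/6, 47/6, 8.5.
h(19/6) = 6/37, h(23/6) = 6/41, h(4.5) = 2/15, h(31/6) = 6/49, h(35/6) = 6/53, h(6.5) = 2/19, h(43/6) = 6/61, h(47/6) = 6/65, h(8.5) = 2/23.
Sum = Δu · [h(19/6) + h(23/6) + h(4.5) + ...].
Sum ≈ 0.707.

0.707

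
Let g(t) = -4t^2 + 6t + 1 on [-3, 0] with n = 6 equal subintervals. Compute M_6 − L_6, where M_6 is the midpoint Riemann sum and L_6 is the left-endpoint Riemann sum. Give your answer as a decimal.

14.25

M_6 = -59.75.
L_6 = -74.
M_6 − L_6 = 14.25.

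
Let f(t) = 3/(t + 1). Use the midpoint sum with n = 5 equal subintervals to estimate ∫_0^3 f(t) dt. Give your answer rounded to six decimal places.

Δt = (3 − 0)/5 = 0.6.
Midpoints: 0.3, 0.9, 1.5, 2.1, 2.7.
f(0.3) = 30/13, f(0.9) = 30/19, f(1.5) = 1.2, f(2.1) = 30/31, f(2.7) = 30/37.
Sum = Δt · [f(0.3) + f(0.9) + f(1.5) + f(2.1) + f(2.7)].
Sum ≈ 4.119115.

4.119115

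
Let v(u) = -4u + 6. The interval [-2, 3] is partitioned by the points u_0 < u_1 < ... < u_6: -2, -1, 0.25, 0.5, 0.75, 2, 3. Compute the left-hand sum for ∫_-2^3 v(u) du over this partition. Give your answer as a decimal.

Subinterval widths: 1, 1.25, 0.25, 0.25, 1.25, 1.
Left endpoints: -2, -1, 0.25, 0.5, 0.75, 2.
v(-2) = 14, v(-1) = 10, v(0.25) = 5, v(0.5) = 4, v(0.75) = 3, v(2) = -2.
Sum = Σ Δu_i · v(u_i).
Sum = 30.5.

30.5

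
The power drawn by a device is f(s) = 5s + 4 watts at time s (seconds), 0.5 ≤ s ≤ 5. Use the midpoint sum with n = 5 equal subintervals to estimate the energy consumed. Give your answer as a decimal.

Δs = (5 − 0.5)/5 = 0.9.
Midpoints: 0.95, 1.85, 2.75, 3.65, 4.55.
f(0.95) = 8.75, f(1.85) = 13.25, f(2.75) = 17.75, f(3.65) = 22.25, f(4.55) = 26.75.
Sum = Δs · [f(0.95) + f(1.85) + f(2.75) + f(3.65) + f(4.55)].
Sum = 79.875.

79.875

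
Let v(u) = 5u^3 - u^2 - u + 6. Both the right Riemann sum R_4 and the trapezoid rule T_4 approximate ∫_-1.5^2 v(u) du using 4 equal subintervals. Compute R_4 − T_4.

22.5859375

R_4 ≈ 53.81934.
T_4 ≈ 31.23340.
R_4 − T_4 = 22.5859375.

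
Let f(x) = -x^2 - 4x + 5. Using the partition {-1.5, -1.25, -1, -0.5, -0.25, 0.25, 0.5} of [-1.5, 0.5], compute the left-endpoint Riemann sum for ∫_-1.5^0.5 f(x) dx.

Subinterval widths: 0.25, 0.25, 0.5, 0.25, 0.5, 0.25.
Left endpoints: -1.5, -1.25, -1, -0.5, -0.25, 0.25.
f(-1.5) = 8.75, f(-1.25) = 8.4375, f(-1) = 8, f(-0.5) = 6.75, f(-0.25) = 5.9375, f(0.25) = 3.9375.
Sum = Σ Δx_i · f(x_i).
Sum = 13.9375.

13.9375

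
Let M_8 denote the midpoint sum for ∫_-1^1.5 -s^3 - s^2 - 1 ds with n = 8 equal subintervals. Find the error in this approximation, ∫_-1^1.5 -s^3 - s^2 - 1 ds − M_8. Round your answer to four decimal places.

-0.0356

Exact integral: ∫_-1^1.5 f(s) ds ≈ -4.973958.
M_8 ≈ -4.938354.
Error ≈ -4.973958 − (-4.938354) ≈ -0.0356.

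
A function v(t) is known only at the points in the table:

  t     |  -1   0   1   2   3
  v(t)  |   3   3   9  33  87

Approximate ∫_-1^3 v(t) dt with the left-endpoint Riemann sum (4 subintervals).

Δt = 1.
Sum = 1·[3 + 3 + 9 + 33] = 48.

48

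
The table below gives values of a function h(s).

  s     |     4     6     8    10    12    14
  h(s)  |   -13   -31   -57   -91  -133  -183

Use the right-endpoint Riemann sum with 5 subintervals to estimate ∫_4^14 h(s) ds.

Δs = 2.
Sum = 2·[(-31) + (-57) + (-91) + (-133) + (-183)] = -990.

-990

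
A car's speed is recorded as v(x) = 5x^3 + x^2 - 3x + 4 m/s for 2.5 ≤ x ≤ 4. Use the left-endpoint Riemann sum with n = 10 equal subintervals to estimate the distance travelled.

260.41734375

Δx = (4 − 2.5)/10 = 0.15.
Left endpoints: 2.5, 2.65, 2.8, 2.95, 3.1, 3.25, 3.4, 3.55, 3.7, 3.85.
v(2.5) = 80.875, v(2.65) = 96.120625, v(2.8) = 113.2, v(2.95) = 132.214375, v(3.1) = 153.265, v(3.25) = 176.453125, v(3.4) = 201.88, v(3.55) = 229.646875, v(3.7) = 259.855, v(3.85) = 292.605625.
Sum = Δx · [v(2.5) + v(2.65) + v(2.8) + ...].
Sum = 260.41734375.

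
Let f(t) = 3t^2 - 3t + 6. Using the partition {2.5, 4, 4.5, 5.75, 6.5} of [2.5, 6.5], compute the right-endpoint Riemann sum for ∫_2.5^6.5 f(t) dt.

Subinterval widths: 1.5, 0.5, 1.25, 0.75.
Right endpoints: 4, 4.5, 5.75, 6.5.
f(4) = 42, f(4.5) = 53.25, f(5.75) = 87.9375, f(6.5) = 113.25.
Sum = Σ Δt_i · f(t_i).
Sum = 284.484375.

284.484375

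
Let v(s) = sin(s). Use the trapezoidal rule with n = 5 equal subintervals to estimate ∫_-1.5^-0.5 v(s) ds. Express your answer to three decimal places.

-0.804

Δs = (-0.5 − (-1.5))/5 = 0.2.
v(-1.5) ≈ -0.997, v(-1.3) ≈ -0.964, v(-1.1) ≈ -0.891, v(-0.9) ≈ -0.783, v(-0.7) ≈ -0.644, v(-0.5) ≈ -0.479.
T_5 = (Δs/2)·[v(s_0) + 2v(s_1) + ... + 2v(s_{4}) + v(s_5)].
Sum ≈ -0.804.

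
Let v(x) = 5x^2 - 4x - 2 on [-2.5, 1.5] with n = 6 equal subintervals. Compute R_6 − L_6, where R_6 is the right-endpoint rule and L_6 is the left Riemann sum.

R_6 ≈ 21.1481481.
L_6 ≈ 45.1481481.
R_6 − L_6 = -24.

-24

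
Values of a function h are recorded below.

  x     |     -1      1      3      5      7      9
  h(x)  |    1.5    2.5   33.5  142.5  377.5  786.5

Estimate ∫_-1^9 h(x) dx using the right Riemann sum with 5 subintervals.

Δx = 2.
Sum = 2·[2.5 + 33.5 + 142.5 + 377.5 + 786.5] = 2685.

2685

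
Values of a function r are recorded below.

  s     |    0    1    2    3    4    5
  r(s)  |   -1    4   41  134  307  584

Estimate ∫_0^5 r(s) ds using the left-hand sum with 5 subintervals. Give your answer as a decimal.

Δs = 1.
Sum = 1·[(-1) + 4 + 41 + 134 + 307] = 485.

485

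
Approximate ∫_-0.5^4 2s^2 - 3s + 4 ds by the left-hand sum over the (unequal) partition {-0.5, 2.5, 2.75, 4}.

Subinterval widths: 3, 0.25, 1.25.
Left endpoints: -0.5, 2.5, 2.75.
f(-0.5) = 6, f(2.5) = 9, f(2.75) = 10.875.
Sum = Σ Δs_i · f(s_i).
Sum = 33.84375.

33.84375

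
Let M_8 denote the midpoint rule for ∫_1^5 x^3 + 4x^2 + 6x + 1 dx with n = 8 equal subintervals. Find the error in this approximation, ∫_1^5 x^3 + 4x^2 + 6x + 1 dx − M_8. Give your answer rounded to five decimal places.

Exact integral: ∫_1^5 f(x) dx ≈ 397.3333333.
M_8 = 396.25.
Error ≈ 397.3333333 − 396.25 ≈ 1.08333.

1.08333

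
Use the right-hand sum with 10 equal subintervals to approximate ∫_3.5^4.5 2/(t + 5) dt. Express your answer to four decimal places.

0.2212

Δt = (4.5 − 3.5)/10 = 0.1.
Right endpoints: 3.6, 3.7, 3.8, 3.9, 4, 4.1, 4.2, 4.3, 4.4, 4.5.
f(3.6) = 10/43, f(3.7) = 20/87, f(3.8) = 5/22, f(3.9) = 20/89, f(4) = 2/9, f(4.1) = 20/91, f(4.2) = 5/23, f(4.3) = 20/93, f(4.4) = 10/47, f(4.5) = 4/19.
Sum = Δt · [f(3.6) + f(3.7) + f(3.8) + ...].
Sum ≈ 0.2212.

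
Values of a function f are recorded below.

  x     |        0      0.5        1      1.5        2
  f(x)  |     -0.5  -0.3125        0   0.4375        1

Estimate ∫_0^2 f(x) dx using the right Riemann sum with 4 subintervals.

0.5625

Δx = 0.5.
Sum = 0.5·[(-0.3125) + 0 + 0.4375 + 1] = 0.5625.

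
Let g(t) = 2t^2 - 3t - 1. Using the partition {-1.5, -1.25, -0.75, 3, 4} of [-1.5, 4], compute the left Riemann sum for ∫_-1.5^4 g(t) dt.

Subinterval widths: 0.25, 0.5, 3.75, 1.
Left endpoints: -1.5, -1.25, -0.75, 3.
g(-1.5) = 8, g(-1.25) = 5.875, g(-0.75) = 2.375, g(3) = 8.
Sum = Σ Δt_i · g(t_i).
Sum = 21.84375.

21.84375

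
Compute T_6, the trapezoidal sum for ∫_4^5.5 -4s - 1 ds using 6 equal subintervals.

Δs = (5.5 − 4)/6 = 0.25.
f(4) = -17, f(4.25) = -18, f(4.5) = -19, f(4.75) = -20, f(5) = -21, f(5.25) = -22, f(5.5) = -23.
T_6 = (Δs/2)·[f(s_0) + 2f(s_1) + ... + 2f(s_{5}) + f(s_6)].
Sum = -30.

-30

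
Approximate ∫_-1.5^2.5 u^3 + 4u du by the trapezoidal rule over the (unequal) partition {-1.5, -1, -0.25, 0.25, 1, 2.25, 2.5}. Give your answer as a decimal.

Subinterval widths: 0.5, 0.75, 0.5, 0.75, 1.25, 0.25.
f(-1.5) = -9.375, f(-1) = -5, f(-0.25) = -1.015625, f(0.25) = 1.015625, f(1) = 5, f(2.25) = 20.390625, f(2.5) = 25.625.
On each subinterval the trapezoid contributes (Δu_i/2)·[f(u_{i-1}) + f(u_i)].
Sum = 18.02734375.

18.02734375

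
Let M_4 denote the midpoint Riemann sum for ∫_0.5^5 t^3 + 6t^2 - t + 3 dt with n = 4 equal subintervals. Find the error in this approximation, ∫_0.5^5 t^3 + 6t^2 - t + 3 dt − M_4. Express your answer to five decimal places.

6.76318

Exact integral: ∫_0.5^5 f(t) dt = 407.109375.
M_4 ≈ 400.3461914.
Error ≈ 407.109375 − 400.3461914 ≈ 6.76318.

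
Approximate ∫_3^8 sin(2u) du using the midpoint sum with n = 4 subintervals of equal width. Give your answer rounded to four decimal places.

Δu = (8 − 3)/4 = 1.25.
Midpoints: 3.625, 4.875, 6.125, 7.375.
f(3.625) ≈ 0.8231, f(4.875) ≈ -0.3195, f(6.125) ≈ -0.3111, f(7.375) ≈ 0.8180.
Sum = Δu · [f(3.625) + f(4.875) + f(6.125) + f(7.375)].
Sum ≈ 1.2631.

1.2631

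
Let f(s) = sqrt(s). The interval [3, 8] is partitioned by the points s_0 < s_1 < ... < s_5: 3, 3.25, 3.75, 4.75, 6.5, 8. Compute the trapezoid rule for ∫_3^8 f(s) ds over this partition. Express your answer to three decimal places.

11.606

Subinterval widths: 0.25, 0.5, 1, 1.75, 1.5.
f(3) ≈ 1.732, f(3.25) ≈ 1.803, f(3.75) ≈ 1.936, f(4.75) ≈ 2.179, f(6.5) ≈ 2.550, f(8) ≈ 2.828.
On each subinterval the trapezoid contributes (Δs_i/2)·[f(s_{i-1}) + f(s_i)].
Sum ≈ 11.606.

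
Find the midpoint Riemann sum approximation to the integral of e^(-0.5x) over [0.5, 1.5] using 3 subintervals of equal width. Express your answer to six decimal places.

0.612160

Δx = (1.5 − 0.5)/3 = 1/3.
Midpoints: 2/3, 1, 4/3.
f(2/3) ≈ 0.716531, f(1) ≈ 0.606531, f(4/3) ≈ 0.513417.
Sum = Δx · [f(2/3) + f(1) + f(4/3)].
Sum ≈ 0.612160.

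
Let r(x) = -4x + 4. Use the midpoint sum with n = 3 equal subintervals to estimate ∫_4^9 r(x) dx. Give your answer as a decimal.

Δx = (9 − 4)/3 = 5/3.
Midpoints: 29/6, 6.5, 49/6.
r(29/6) = -46/3, r(6.5) = -22, r(49/6) = -86/3.
Sum = Δx · [r(29/6) + r(6.5) + r(49/6)].
Sum = -110.

-110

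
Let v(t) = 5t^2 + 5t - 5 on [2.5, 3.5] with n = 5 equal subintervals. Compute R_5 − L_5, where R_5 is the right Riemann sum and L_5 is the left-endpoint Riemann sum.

7

R_5 = 58.95.
L_5 = 51.95.
R_5 − L_5 = 7.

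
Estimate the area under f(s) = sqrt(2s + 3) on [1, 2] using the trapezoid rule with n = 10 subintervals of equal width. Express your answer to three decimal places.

Δs = (2 − 1)/10 = 0.1.
f(1) ≈ 2.236, f(1.1) ≈ 2.280, f(1.2) ≈ 2.324, f(1.3) ≈ 2.366, f(1.4) ≈ 2.408, f(1.5) ≈ 2.449, f(1.6) ≈ 2.490, f(1.7) ≈ 2.530, f(1.8) ≈ 2.569, f(1.9) ≈ 2.608, f(2) ≈ 2.646.
T_10 = (Δs/2)·[f(s_0) + 2f(s_1) + ... + 2f(s_{9}) + f(s_10)].
Sum ≈ 2.447.

2.447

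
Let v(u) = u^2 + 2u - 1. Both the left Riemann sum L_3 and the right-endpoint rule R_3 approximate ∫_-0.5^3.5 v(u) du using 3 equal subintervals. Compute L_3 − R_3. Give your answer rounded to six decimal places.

L_3 ≈ 10.18518519.
R_3 ≈ 36.85185185.
L_3 − R_3 ≈ -26.666667.

-26.666667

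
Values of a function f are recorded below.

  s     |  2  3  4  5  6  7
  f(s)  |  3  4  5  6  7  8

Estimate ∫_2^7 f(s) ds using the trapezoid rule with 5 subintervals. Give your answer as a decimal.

Δs = 1.
T_5 = (1/2)·[3 + 2·4 + 2·5 + 2·6 + 2·7 + 8] = 27.5.

27.5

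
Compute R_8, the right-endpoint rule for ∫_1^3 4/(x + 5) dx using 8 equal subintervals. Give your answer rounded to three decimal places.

1.130

Δx = (3 − 1)/8 = 0.25.
Right endpoints: 1.25, 1.5, 1.75, 2, 2.25, 2.5, 2.75, 3.
f(1.25) = 0.64, f(1.5) = 8/13, f(1.75) = 16/27, f(2) = 4/7, f(2.25) = 16/29, f(2.5) = 8/15, f(2.75) = 16/31, f(3) = 0.5.
Sum = Δx · [f(1.25) + f(1.5) + f(1.75) + ...].
Sum ≈ 1.130.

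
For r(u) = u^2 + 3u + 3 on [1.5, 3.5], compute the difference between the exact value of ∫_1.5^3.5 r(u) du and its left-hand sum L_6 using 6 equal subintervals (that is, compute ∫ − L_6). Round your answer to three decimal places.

2.630

Exact integral: ∫_1.5^3.5 r(u) du ≈ 34.16667.
L_6 ≈ 31.53704.
Error ≈ 34.16667 − 31.53704 ≈ 2.630.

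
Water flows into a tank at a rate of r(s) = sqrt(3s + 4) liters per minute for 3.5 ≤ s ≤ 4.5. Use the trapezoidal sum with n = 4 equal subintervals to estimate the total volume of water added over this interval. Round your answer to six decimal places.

3.998349

Δs = (4.5 − 3.5)/4 = 0.25.
r(3.5) ≈ 3.807887, r(3.75) ≈ 3.905125, r(4) ≈ 4.000000, r(4.25) ≈ 4.092676, r(4.5) ≈ 4.183300.
T_4 = (Δs/2)·[r(s_0) + 2r(s_1) + 2r(s_2) + 2r(s_3) + r(s_4)].
Sum ≈ 3.998349.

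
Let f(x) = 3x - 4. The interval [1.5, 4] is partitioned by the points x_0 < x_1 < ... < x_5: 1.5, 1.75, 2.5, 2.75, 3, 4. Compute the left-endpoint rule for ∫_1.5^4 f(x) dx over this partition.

Subinterval widths: 0.25, 0.75, 0.25, 0.25, 1.
Left endpoints: 1.5, 1.75, 2.5, 2.75, 3.
f(1.5) = 0.5, f(1.75) = 1.25, f(2.5) = 3.5, f(2.75) = 4.25, f(3) = 5.
Sum = Σ Δx_i · f(x_i).
Sum = 8.

8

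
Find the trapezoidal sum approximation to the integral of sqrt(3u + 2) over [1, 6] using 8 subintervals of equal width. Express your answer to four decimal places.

Δu = (6 − 1)/8 = 0.625.
f(1) ≈ 2.2361, f(1.625) ≈ 2.6220, f(2.25) ≈ 2.9580, f(2.875) ≈ 3.2596, f(3.5) ≈ 3.5355, f(4.125) ≈ 3.7914, f(4.75) ≈ 4.0311, f(5.375) ≈ 4.2573, f(6) ≈ 4.4721.
T_8 = (Δu/2)·[f(u_0) + 2f(u_1) + ... + 2f(u_{7}) + f(u_8)].
Sum ≈ 17.3808.

17.3808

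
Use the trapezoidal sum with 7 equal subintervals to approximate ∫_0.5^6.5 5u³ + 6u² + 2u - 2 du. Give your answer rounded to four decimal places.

Δu = (6.5 − 0.5)/7 = 6/7.
f(0.5) = 1.125, f(19/14) = 66579/2744, f(31/14) = 236343/2744, f(43/14) = 564219/2744, f(55/14) = 1102047/2744, f(67/14) = 1901667/2744, f(79/14) = 3014919/2744, f(6.5) = 1637.625.
T_7 = (Δu/2)·[f(u_0) + 2f(u_1) + ... + 2f(u_{6}) + f(u_7)].
Sum ≈ 2853.2296.

2853.2296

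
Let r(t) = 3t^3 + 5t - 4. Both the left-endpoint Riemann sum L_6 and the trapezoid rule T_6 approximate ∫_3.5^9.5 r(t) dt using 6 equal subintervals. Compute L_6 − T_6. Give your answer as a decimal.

L_6 = 4989.
T_6 = 6225.75.
L_6 − T_6 = -1236.75.

-1236.75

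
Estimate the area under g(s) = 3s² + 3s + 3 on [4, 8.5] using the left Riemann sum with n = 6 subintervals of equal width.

580.921875

Δs = (8.5 − 4)/6 = 0.75.
Left endpoints: 4, 4.75, 5.5, 6.25, 7, 7.75.
g(4) = 63, g(4.75) = 84.9375, g(5.5) = 110.25, g(6.25) = 138.9375, g(7) = 171, g(7.75) = 206.4375.
Sum = Δs · [g(4) + g(4.75) + g(5.5) + ...].
Sum = 580.921875.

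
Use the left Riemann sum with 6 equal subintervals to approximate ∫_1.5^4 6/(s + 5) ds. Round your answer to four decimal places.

Δs = (4 − 1.5)/6 = 5/12.
Left endpoints: 1.5, 23/12, 7/3, 2.75, 19/6, 43/12.
f(1.5) = 12/13, f(23/12) = 72/83, f(7/3) = 9/11, f(2.75) = 24/31, f(19/6) = 36/49, f(43/12) = 72/103.
Sum = Δs · [f(1.5) + f(23/12) + f(7/3) + ...].
Sum ≈ 2.0069.

2.0069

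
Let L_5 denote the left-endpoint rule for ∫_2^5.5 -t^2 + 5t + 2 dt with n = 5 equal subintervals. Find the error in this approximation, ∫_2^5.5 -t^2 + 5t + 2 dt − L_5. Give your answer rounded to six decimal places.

-2.776667

Exact integral: ∫_2^5.5 f(t) dt ≈ 19.83333333.
L_5 = 22.61.
Error ≈ 19.83333333 − 22.61 ≈ -2.776667.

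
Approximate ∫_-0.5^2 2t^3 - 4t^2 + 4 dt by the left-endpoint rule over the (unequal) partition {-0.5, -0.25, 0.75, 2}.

Subinterval widths: 0.25, 1, 1.25.
Left endpoints: -0.5, -0.25, 0.75.
f(-0.5) = 2.75, f(-0.25) = 3.71875, f(0.75) = 2.59375.
Sum = Σ Δt_i · f(t_i).
Sum = 7.6484375.

7.6484375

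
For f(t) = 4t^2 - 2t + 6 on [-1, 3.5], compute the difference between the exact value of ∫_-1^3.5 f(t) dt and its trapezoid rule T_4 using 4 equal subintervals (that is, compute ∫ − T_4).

-3.796875

Exact integral: ∫_-1^3.5 f(t) dt = 74.25.
T_4 = 78.046875.
Error = 74.25 − 78.046875 = -3.796875.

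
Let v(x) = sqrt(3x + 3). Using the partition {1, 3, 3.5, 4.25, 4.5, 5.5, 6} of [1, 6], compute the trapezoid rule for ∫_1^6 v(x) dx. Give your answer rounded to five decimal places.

18.05664

Subinterval widths: 2, 0.5, 0.75, 0.25, 1, 0.5.
v(1) ≈ 2.44949, v(3) ≈ 3.46410, v(3.5) ≈ 3.67423, v(4.25) ≈ 3.96863, v(4.5) ≈ 4.06202, v(5.5) ≈ 4.41588, v(6) ≈ 4.58258.
On each subinterval the trapezoid contributes (Δx_i/2)·[v(x_{i-1}) + v(x_i)].
Sum ≈ 18.05664.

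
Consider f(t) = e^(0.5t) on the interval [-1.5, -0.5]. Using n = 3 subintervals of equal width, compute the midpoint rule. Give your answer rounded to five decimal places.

0.61216

Δt = (-0.5 − (-1.5))/3 = 1/3.
Midpoints: -4/3, -1, -2/3.
f(-4/3) ≈ 0.51342, f(-1) ≈ 0.60653, f(-2/3) ≈ 0.71653.
Sum = Δt · [f(-4/3) + f(-1) + f(-2/3)].
Sum ≈ 0.61216.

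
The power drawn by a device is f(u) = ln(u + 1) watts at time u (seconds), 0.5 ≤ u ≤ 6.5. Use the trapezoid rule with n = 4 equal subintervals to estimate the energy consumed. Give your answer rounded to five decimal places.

Δu = (6.5 − 0.5)/4 = 1.5.
f(0.5) ≈ 0.40547, f(2) ≈ 1.09861, f(3.5) ≈ 1.50408, f(5) ≈ 1.79176, f(6.5) ≈ 2.01490.
T_4 = (Δu/2)·[f(u_0) + 2f(u_1) + 2f(u_2) + 2f(u_3) + f(u_4)].
Sum ≈ 8.40695.

8.40695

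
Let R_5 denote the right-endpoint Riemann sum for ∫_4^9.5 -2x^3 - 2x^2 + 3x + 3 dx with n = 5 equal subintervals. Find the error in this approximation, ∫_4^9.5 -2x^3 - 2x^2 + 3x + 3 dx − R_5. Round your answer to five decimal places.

Exact integral: ∫_4^9.5 f(x) dx ≈ -4345.5729167.
R_5 = -5338.025.
Error ≈ -4345.5729167 − (-5338.025) ≈ 992.45208.

992.45208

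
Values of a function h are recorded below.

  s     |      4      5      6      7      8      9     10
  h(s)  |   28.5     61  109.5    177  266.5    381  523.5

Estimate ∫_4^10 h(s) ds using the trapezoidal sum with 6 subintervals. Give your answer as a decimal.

1271

Δs = 1.
T_6 = (1/2)·[28.5 + 2·61 + 2·109.5 + 2·177 + 2·266.5 + 2·381 + 523.5] = 1271.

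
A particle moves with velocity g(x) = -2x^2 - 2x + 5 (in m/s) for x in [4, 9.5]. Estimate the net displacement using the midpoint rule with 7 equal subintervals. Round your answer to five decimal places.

Δx = (9.5 − 4)/7 = 11/14.
Midpoints: 123/28, 145/28, 167/28, 6.75, 211/28, 233/28, 255/28.
g(123/28) = -16613/392, g(145/28) = -23125/392, g(167/28) = -30605/392, g(6.75) = -99.625, g(211/28) = -48469/392, g(233/28) = -58853/392, g(255/28) = -70205/392.
Sum = Δx · [g(123/28) + g(145/28) + g(167/28) + ...].
Sum ≈ -575.10077.

-575.10077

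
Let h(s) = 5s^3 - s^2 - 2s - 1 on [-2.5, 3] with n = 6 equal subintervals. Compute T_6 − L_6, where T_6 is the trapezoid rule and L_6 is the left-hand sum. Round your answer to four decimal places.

T_6 ≈ 32.081742.
L_6 ≈ -59.298466.
T_6 − L_6 ≈ 91.3802.

91.3802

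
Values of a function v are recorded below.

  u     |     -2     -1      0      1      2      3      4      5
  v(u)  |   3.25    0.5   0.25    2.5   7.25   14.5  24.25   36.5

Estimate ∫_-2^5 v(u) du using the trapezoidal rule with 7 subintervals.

69.125

Δu = 1.
T_7 = (1/2)·[3.25 + 2·0.5 + 2·0.25 + 2·2.5 + 2·7.25 + 2·14.5 + 2·24.25 + 36.5] = 69.125.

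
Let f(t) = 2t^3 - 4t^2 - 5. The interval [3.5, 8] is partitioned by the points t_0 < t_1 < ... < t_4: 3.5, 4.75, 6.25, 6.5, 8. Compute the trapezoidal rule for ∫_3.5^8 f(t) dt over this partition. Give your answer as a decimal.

Subinterval widths: 1.25, 1.5, 0.25, 1.5.
f(3.5) = 31.75, f(4.75) = 119.09375, f(6.25) = 327.03125, f(6.5) = 375.25, f(8) = 763.
On each subinterval the trapezoid contributes (Δt_i/2)·[f(t_{i-1}) + f(t_i)].
Sum = 1370.34375.

1370.34375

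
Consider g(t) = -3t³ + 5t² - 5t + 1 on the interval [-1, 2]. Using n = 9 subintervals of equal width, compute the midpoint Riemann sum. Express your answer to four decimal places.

-0.7639

Δt = (2 − (-1))/9 = 1/3.
Midpoints: -5/6, -0.5, -1/6, 1/6, 0.5, 5/6, 7/6, 1.5, 11/6.
g(-5/6) = 10.375, g(-0.5) = 5.125, g(-1/6) = 143/72, g(1/6) = 7/24, g(0.5) = -0.625, g(5/6) = -103/72, g(7/6) = -67/24, g(1.5) = -5.375, g(11/6) = -709/72.
Sum = Δt · [g(-5/6) + g(-0.5) + g(-1/6) + ...].
Sum ≈ -0.7639.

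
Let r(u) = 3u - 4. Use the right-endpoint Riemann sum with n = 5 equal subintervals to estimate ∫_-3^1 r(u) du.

-23.2

Δu = (1 − (-3))/5 = 0.8.
Right endpoints: -2.2, -1.4, -0.6, 0.2, 1.
r(-2.2) = -10.6, r(-1.4) = -8.2, r(-0.6) = -5.8, r(0.2) = -3.4, r(1) = -1.
Sum = Δu · [r(-2.2) + r(-1.4) + r(-0.6) + r(0.2) + r(1)].
Sum = -23.2.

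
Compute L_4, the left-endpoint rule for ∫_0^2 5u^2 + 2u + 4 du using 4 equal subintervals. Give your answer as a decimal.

Δu = (2 − 0)/4 = 0.5.
Left endpoints: 0, 0.5, 1, 1.5.
f(0) = 4, f(0.5) = 6.25, f(1) = 11, f(1.5) = 18.25.
Sum = Δu · [f(0) + f(0.5) + f(1) + f(1.5)].
Sum = 19.75.

19.75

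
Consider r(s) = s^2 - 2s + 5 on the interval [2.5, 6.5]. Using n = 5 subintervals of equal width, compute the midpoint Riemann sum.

70.12

Δs = (6.5 − 2.5)/5 = 0.8.
Midpoints: 2.9, 3.7, 4.5, 5.3, 6.1.
r(2.9) = 7.61, r(3.7) = 11.29, r(4.5) = 16.25, r(5.3) = 22.49, r(6.1) = 30.01.
Sum = Δs · [r(2.9) + r(3.7) + r(4.5) + r(5.3) + r(6.1)].
Sum = 70.12.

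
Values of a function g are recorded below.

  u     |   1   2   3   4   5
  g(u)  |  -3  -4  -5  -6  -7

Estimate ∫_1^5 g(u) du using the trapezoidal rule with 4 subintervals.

Δu = 1.
T_4 = (1/2)·[(-3) + 2·(-4) + 2·(-5) + 2·(-6) + (-7)] = -20.

-20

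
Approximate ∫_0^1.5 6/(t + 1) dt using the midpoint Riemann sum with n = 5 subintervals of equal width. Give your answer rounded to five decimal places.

5.47917

Δt = (1.5 − 0)/5 = 0.3.
Midpoints: 0.15, 0.45, 0.75, 1.05, 1.35.
f(0.15) = 120/23, f(0.45) = 120/29, f(0.75) = 24/7, f(1.05) = 120/41, f(1.35) = 120/47.
Sum = Δt · [f(0.15) + f(0.45) + f(0.75) + f(1.05) + f(1.35)].
Sum ≈ 5.47917.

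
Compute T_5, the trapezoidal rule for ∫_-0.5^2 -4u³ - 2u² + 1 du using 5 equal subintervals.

Δu = (2 − (-0.5))/5 = 0.5.
f(-0.5) = 1, f(0) = 1, f(0.5) = 0, f(1) = -5, f(1.5) = -17, f(2) = -39.
T_5 = (Δu/2)·[f(u_0) + 2f(u_1) + ... + 2f(u_{4}) + f(u_5)].
Sum = -20.

-20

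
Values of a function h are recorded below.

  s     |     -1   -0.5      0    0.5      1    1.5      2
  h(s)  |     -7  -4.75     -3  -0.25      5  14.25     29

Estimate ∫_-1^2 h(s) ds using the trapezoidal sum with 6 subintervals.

11.125

Δs = 0.5.
T_6 = (0.5/2)·[(-7) + 2·(-4.75) + 2·(-3) + 2·(-0.25) + 2·5 + 2·14.25 + 29] = 11.125.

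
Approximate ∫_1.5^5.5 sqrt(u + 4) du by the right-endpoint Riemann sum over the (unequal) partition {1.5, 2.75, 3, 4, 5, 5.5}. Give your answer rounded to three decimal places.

11.279

Subinterval widths: 1.25, 0.25, 1, 1, 0.5.
Right endpoints: 2.75, 3, 4, 5, 5.5.
f(2.75) ≈ 2.598, f(3) ≈ 2.646, f(4) ≈ 2.828, f(5) ≈ 3.000, f(5.5) ≈ 3.082.
Sum = Σ Δu_i · f(u_i).
Sum ≈ 11.279.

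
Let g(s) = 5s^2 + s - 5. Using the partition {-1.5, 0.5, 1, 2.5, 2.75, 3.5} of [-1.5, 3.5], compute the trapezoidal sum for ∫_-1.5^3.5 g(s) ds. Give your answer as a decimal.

67.03125

Subinterval widths: 2, 0.5, 1.5, 0.25, 0.75.
g(-1.5) = 4.75, g(0.5) = -3.25, g(1) = 1, g(2.5) = 28.75, g(2.75) = 35.5625, g(3.5) = 59.75.
On each subinterval the trapezoid contributes (Δs_i/2)·[g(s_{i-1}) + g(s_i)].
Sum = 67.03125.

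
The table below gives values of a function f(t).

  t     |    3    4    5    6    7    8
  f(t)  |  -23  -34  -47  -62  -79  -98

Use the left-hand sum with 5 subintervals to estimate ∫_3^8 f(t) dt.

Δt = 1.
Sum = 1·[(-23) + (-34) + (-47) + (-62) + (-79)] = -245.

-245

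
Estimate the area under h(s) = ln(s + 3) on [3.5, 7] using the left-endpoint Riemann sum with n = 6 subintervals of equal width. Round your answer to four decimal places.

7.2320

Δs = (7 − 3.5)/6 = 7/12.
Left endpoints: 3.5, 49/12, 14/3, 5.25, 35/6, 77/12.
h(3.5) ≈ 1.8718, h(49/12) ≈ 1.9577, h(14/3) ≈ 2.0369, h(5.25) ≈ 2.1102, h(35/6) ≈ 2.1785, h(77/12) ≈ 2.2425.
Sum = Δs · [h(3.5) + h(49/12) + h(14/3) + ...].
Sum ≈ 7.2320.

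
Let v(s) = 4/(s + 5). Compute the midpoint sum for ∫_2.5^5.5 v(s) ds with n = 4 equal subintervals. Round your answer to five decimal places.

Δs = (5.5 − 2.5)/4 = 0.75.
Midpoints: 2.875, 3.625, 4.375, 5.125.
v(2.875) = 32/63, v(3.625) = 32/69, v(4.375) = 32/75, v(5.125) = 32/81.
Sum = Δs · [v(2.875) + v(3.625) + v(4.375) + v(5.125)].
Sum ≈ 1.34507.

1.34507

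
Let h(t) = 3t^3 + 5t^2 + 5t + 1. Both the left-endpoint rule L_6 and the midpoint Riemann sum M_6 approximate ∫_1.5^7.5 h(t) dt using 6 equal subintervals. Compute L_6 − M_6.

-709.5

L_6 = 2475.5.
M_6 = 3185.
L_6 − M_6 = -709.5.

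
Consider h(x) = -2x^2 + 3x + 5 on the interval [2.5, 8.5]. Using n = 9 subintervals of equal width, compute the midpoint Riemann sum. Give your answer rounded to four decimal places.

-269.5556

Δx = (8.5 − 2.5)/9 = 2/3.
Midpoints: 17/6, 3.5, 25/6, 29/6, 5.5, 37/6, 41/6, 7.5, 49/6.
h(17/6) = -23/9, h(3.5) = -9, h(25/6) = -155/9, h(29/6) = -245/9, h(5.5) = -39, h(37/6) = -473/9, h(41/6) = -611/9, h(7.5) = -85, h(49/6) = -935/9.
Sum = Δx · [h(17/6) + h(3.5) + h(25/6) + ...].
Sum ≈ -269.5556.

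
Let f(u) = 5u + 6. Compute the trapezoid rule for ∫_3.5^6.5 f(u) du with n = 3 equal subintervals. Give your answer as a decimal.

Δu = (6.5 − 3.5)/3 = 1.
f(3.5) = 23.5, f(4.5) = 28.5, f(5.5) = 33.5, f(6.5) = 38.5.
T_3 = (Δu/2)·[f(u_0) + 2f(u_1) + 2f(u_2) + f(u_3)].
Sum = 93.

93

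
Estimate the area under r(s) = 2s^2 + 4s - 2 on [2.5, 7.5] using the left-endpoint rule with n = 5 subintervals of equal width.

302.5

Δs = (7.5 − 2.5)/5 = 1.
Left endpoints: 2.5, 3.5, 4.5, 5.5, 6.5.
r(2.5) = 20.5, r(3.5) = 36.5, r(4.5) = 56.5, r(5.5) = 80.5, r(6.5) = 108.5.
Sum = Δs · [r(2.5) + r(3.5) + r(4.5) + r(5.5) + r(6.5)].
Sum = 302.5.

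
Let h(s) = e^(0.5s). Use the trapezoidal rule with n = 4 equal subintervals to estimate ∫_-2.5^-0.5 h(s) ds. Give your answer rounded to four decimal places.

Δs = (-0.5 − (-2.5))/4 = 0.5.
h(-2.5) ≈ 0.2865, h(-2) ≈ 0.3679, h(-1.5) ≈ 0.4724, h(-1) ≈ 0.6065, h(-0.5) ≈ 0.7788.
T_4 = (Δs/2)·[h(s_0) + 2h(s_1) + 2h(s_2) + 2h(s_3) + h(s_4)].
Sum ≈ 0.9897.

0.9897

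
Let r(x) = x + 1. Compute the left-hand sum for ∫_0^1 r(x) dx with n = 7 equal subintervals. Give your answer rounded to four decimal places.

1.4286

Δx = (1 − 0)/7 = 1/7.
Left endpoints: 0, 1/7, 2/7, 3/7, 4/7, 5/7, 6/7.
r(0) = 1, r(1/7) = 8/7, r(2/7) = 9/7, r(3/7) = 10/7, r(4/7) = 11/7, r(5/7) = 12/7, r(6/7) = 13/7.
Sum = Δx · [r(0) + r(1/7) + r(2/7) + ...].
Sum ≈ 1.4286.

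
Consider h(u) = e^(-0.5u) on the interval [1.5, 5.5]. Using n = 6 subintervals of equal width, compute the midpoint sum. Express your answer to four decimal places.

Δu = (5.5 − 1.5)/6 = 2/3.
Midpoints: 11/6, 2.5, 19/6, 23/6, 4.5, 31/6.
h(11/6) ≈ 0.3998, h(2.5) ≈ 0.2865, h(19/6) ≈ 0.2053, h(23/6) ≈ 0.1471, h(4.5) ≈ 0.1054, h(31/6) ≈ 0.0755.
Sum = Δu · [h(11/6) + h(2.5) + h(19/6) + ...].
Sum ≈ 0.8131.

0.8131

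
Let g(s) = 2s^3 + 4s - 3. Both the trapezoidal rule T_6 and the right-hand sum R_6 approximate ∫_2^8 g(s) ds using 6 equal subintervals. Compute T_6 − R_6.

T_6 = 2172.
R_6 = 2688.
T_6 − R_6 = -516.

-516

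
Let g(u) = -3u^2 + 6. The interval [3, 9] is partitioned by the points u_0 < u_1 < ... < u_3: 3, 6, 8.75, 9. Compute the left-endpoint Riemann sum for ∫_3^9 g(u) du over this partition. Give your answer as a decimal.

Subinterval widths: 3, 2.75, 0.25.
Left endpoints: 3, 6, 8.75.
g(3) = -21, g(6) = -102, g(8.75) = -223.6875.
Sum = Σ Δu_i · g(u_i).
Sum = -399.421875.

-399.421875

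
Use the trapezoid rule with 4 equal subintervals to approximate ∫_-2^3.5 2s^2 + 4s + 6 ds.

Δs = (3.5 − (-2))/4 = 1.375.
f(-2) = 6, f(-0.625) = 4.28125, f(0.75) = 10.125, f(2.125) = 23.53125, f(3.5) = 44.5.
T_4 = (Δs/2)·[f(s_0) + 2f(s_1) + 2f(s_2) + 2f(s_3) + f(s_4)].
Sum = 86.8828125.

86.8828125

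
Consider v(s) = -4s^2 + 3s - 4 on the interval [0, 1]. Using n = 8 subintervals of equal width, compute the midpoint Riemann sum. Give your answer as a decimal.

Δs = (1 − 0)/8 = 0.125.
Midpoints: 0.0625, 0.1875, 0.3125, 0.4375, 0.5625, 0.6875, 0.8125, 0.9375.
v(0.0625) = -3.828125, v(0.1875) = -3.578125, v(0.3125) = -3.453125, v(0.4375) = -3.453125, v(0.5625) = -3.578125, v(0.6875) = -3.828125, v(0.8125) = -4.203125, v(0.9375) = -4.703125.
Sum = Δs · [v(0.0625) + v(0.1875) + v(0.3125) + ...].
Sum = -3.828125.

-3.828125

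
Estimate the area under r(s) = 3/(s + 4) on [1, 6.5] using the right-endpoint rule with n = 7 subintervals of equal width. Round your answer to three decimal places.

2.107

Δs = (6.5 − 1)/7 = 11/14.
Right endpoints: 25/14, 18/7, 47/14, 29/7, 69/14, 40/7, 6.5.
r(25/14) = 14/27, r(18/7) = 21/46, r(47/14) = 42/103, r(29/7) = 7/19, r(69/14) = 0.336, r(40/7) = 21/68, r(6.5) = 2/7.
Sum = Δs · [r(25/14) + r(18/7) + r(47/14) + ...].
Sum ≈ 2.107.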